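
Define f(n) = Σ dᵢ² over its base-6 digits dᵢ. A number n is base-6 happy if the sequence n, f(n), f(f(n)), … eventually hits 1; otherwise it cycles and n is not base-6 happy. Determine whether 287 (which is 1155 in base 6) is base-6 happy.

287 = (1,1,5,5)_6 → 1² + 1² + 5² + 5² = 52
52 = (1,2,4)_6 → 1² + 2² + 4² = 21
21 = (3,3)_6 → 3² + 3² = 18
18 = (3,0)_6 → 3² + 0² = 9
9 = (1,3)_6 → 1² + 3² = 10
10 = (1,4)_6 → 1² + 4² = 17
17 = (2,5)_6 → 2² + 5² = 29
29 = (4,5)_6 → 4² + 5² = 41
41 = (1,0,5)_6 → 1² + 0² + 5² = 26
26 = (4,2)_6 → 4² + 2² = 20
20 = (3,2)_6 → 3² + 2² = 13
13 = (2,1)_6 → 2² + 1² = 5
5 = (5)_6 → 5² = 25
25 = (4,1)_6 → 4² + 1² = 17  — 17 already seen; the sequence cycles without reaching 1.

not base-6 happy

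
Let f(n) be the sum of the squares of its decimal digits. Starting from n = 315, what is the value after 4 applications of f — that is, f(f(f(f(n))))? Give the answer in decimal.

315 → 3² + 1² + 5² = 9 + 1 + 25 = 35
35 → 3² + 5² = 9 + 25 = 34
34 → 3² + 4² = 9 + 16 = 25
25 → 2² + 5² = 4 + 25 = 29

29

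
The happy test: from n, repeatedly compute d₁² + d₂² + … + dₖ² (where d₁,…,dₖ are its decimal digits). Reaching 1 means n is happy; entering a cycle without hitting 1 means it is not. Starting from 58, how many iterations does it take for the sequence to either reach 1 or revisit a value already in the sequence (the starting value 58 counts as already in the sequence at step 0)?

58 → 89
89 → 145
145 → 42
42 → 20
20 → 4
4 → 16
16 → 37
37 → 58  — 58 repeats.
That took 8 steps.

8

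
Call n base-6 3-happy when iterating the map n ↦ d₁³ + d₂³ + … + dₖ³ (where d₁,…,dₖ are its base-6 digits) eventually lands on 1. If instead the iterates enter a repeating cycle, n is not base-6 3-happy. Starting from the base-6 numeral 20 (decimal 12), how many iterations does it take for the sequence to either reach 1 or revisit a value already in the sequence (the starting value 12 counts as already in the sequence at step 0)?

7

12 = (2,0)_6 → 2³ + 0³ = 8
8 = (1,2)_6 → 1³ + 2³ = 9
9 = (1,3)_6 → 1³ + 3³ = 28
28 = (4,4)_6 → 4³ + 4³ = 128
128 = (3,3,2)_6 → 3³ + 3³ + 2³ = 62
62 = (1,4,2)_6 → 1³ + 4³ + 2³ = 73
73 = (2,0,1)_6 → 2³ + 0³ + 1³ = 9  — 9 repeats.
That took 7 steps.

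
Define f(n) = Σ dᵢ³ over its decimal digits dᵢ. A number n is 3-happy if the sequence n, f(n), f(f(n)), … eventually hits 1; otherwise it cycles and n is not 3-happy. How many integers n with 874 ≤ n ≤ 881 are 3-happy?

874: 874 → 919 → 1459 → 919  (repeats 919)
875: 875 → 980 → 1241 → 74 → 407 → 407  (repeats 407)
876: 876 → 1071 → 345 → 216 → 225 → 141 → 66 → 432 → 99 → 1458 → 702 → 351 → 153 → 153  (repeats 153)
877: 877 → 1198 → 1243 → 100 → 1  (reaches 1)
878: 878 → 1367 → 587 → 980 → 1241 → 74 → 407 → 407  (repeats 407)
879: 879 → 1584 → 702 → 351 → 153 → 153  (repeats 153)
880: 880 → 1024 → 73 → 370 → 370  (repeats 370)
881: 881 → 1025 → 134 → 92 → 737 → 713 → 371 → 371  (repeats 371)
3-happy: 877

1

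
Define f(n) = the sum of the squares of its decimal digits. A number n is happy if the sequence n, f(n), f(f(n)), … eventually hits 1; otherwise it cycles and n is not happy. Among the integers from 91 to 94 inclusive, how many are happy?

91: 91 → 82 → 68 → 100 → 1  — happy
92: 92 → 85 → 89 → 145 → 42 → 20 → 4 → 16 → 37 → 58 → 89  — not happy
93: 93 → 90 → 81 → 65 → 61 → 37 → 58 → 89 → 145 → 42 → 20 → 4 → 16 → 37  — not happy
94: 94 → 97 → 130 → 10 → 1  — happy
happy: 91, 94

2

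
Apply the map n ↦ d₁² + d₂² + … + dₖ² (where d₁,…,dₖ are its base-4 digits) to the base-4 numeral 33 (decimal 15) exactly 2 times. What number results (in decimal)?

15 = (3,3)_4 → 3² + 3² = 9 + 9 = 18
18 = (1,0,2)_4 → 1² + 0² + 2² = 1 + 0 + 4 = 5

5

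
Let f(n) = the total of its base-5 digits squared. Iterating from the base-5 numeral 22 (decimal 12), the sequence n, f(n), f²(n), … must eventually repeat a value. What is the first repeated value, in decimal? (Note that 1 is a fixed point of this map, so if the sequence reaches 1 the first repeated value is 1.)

10

12 = (2,2)_5 → 2² + 2² = 8
8 = (1,3)_5 → 1² + 3² = 10
10 = (2,0)_5 → 2² + 0² = 4
4 = (4)_5 → 4² = 16
16 = (3,1)_5 → 3² + 1² = 10  — 10 already appeared earlier.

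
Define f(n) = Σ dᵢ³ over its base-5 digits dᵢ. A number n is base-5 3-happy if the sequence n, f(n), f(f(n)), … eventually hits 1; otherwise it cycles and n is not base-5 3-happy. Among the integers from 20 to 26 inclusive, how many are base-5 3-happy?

20: 20 → 64 → 80 → 28 → 28  — not base-5 3-happy
21: 21 → 65 → 35 → 9 → 65  — not base-5 3-happy
22: 22 → 72 → 80 → 28 → 28  — not base-5 3-happy
23: 23 → 91 → 55 → 9 → 65 → 35 → 9  — not base-5 3-happy
24: 24 → 128 → 28 → 28  — not base-5 3-happy
25: 25 → 1  — base-5 3-happy
26: 26 → 2 → 8 → 28 → 28  — not base-5 3-happy
base-5 3-happy: 25

1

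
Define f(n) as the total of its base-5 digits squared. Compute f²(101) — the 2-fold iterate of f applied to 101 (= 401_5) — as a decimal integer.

13

101 = (4,0,1)_5 → 17
17 = (3,2)_5 → 13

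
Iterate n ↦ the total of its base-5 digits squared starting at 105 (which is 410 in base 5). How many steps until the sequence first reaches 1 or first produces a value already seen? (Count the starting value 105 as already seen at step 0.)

3

105 = (4,1,0)_5 → 4² + 1² + 0² = 16 + 1 + 0 = 17
17 = (3,2)_5 → 3² + 2² = 9 + 4 = 13
13 = (2,3)_5 → 2² + 3² = 4 + 9 = 13  — 13 repeats.
That took 3 steps.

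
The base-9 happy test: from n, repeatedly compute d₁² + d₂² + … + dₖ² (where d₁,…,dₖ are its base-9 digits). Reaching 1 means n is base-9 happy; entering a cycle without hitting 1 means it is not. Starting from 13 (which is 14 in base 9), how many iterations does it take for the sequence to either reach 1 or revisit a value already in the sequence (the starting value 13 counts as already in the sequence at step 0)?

5

13 = (1,4)_9 → 1² + 4² = 17
17 = (1,8)_9 → 1² + 8² = 65
65 = (7,2)_9 → 7² + 2² = 53
53 = (5,8)_9 → 5² + 8² = 89
89 = (1,0,8)_9 → 1² + 0² + 8² = 65  — 65 repeats.
That took 5 steps.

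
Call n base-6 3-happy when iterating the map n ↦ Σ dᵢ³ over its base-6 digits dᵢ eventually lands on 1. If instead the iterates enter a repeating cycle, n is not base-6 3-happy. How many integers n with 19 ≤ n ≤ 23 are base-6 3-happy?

19: 19 → 28 → 128 → 62 → 73 → 9 → 28  (repeats 28)
20: 20 → 35 → 250 → 190 → 190  (repeats 190)
21: 21 → 54 → 28 → 128 → 62 → 73 → 9 → 28  (repeats 28)
22: 22 → 91 → 36 → 1  (reaches 1)
23: 23 → 152 → 73 → 9 → 28 → 128 → 62 → 73  (repeats 73)
base-6 3-happy: 22

1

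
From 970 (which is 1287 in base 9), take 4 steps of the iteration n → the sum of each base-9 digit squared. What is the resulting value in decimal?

970 = (1,2,8,7)_9 → 1² + 2² + 8² + 7² = 1 + 4 + 64 + 49 = 118
118 = (1,4,1)_9 → 1² + 4² + 1² = 1 + 16 + 1 = 18
18 = (2,0)_9 → 2² + 0² = 4 + 0 = 4
4 = (4)_9 → 4² = 16

16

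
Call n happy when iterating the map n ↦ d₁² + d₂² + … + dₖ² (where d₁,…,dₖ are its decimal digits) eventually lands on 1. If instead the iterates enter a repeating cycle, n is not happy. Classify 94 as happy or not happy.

94 → 9² + 4² = 81 + 16 = 97
97 → 9² + 7² = 81 + 49 = 130
130 → 1² + 3² + 0² = 1 + 9 + 0 = 10
10 → 1² + 0² = 1 + 0 = 1  — reached 1.

happy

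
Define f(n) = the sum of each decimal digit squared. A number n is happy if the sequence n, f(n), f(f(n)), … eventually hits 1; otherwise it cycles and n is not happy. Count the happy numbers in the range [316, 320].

316: 316 → 46 → 52 → 29 → 85 → 89 → 145 → 42 → 20 → 4 → 16 → 37 → 58 → 89  — not happy
317: 317 → 59 → 106 → 37 → 58 → 89 → 145 → 42 → 20 → 4 → 16 → 37  — not happy
318: 318 → 74 → 65 → 61 → 37 → 58 → 89 → 145 → 42 → 20 → 4 → 16 → 37  — not happy
319: 319 → 91 → 82 → 68 → 100 → 1  — happy
320: 320 → 13 → 10 → 1  — happy
happy: 319, 320

2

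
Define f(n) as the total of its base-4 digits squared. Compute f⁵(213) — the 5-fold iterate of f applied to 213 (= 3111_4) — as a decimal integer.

4

213 = (3,1,1,1)_4 → 3² + 1² + 1² + 1² = 12
12 = (3,0)_4 → 3² + 0² = 9
9 = (2,1)_4 → 2² + 1² = 5
5 = (1,1)_4 → 1² + 1² = 2
2 = (2)_4 → 2² = 4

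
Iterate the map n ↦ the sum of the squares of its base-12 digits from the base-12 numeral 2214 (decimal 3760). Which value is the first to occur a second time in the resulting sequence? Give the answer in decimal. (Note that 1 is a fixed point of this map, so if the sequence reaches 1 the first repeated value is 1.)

3760 = (2,2,1,4)_12 → 2² + 2² + 1² + 4² = 25
25 = (2,1)_12 → 2² + 1² = 5
5 = (5)_12 → 5² = 25  — 25 already appeared earlier.

25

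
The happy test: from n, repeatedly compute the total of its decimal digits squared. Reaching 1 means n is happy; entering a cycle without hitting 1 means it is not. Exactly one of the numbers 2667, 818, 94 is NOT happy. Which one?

2667: 2667 → 125 → 30 → 9 → 81 → 65 → 61 → 37 → 58 → 89 → 145 → 42 → 20 → 4 → 16 → 37  — repeats 37 (not happy)
818: 818 → 129 → 86 → 100 → 1  — reaches 1 (happy)
94: 94 → 97 → 130 → 10 → 1  — reaches 1 (happy)

2667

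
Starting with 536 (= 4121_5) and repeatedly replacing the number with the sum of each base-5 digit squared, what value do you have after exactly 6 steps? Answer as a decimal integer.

536 = (4,1,2,1)_5 → 4² + 1² + 2² + 1² = 22
22 = (4,2)_5 → 4² + 2² = 20
20 = (4,0)_5 → 4² + 0² = 16
16 = (3,1)_5 → 3² + 1² = 10
10 = (2,0)_5 → 2² + 0² = 4
4 = (4)_5 → 4² = 16

16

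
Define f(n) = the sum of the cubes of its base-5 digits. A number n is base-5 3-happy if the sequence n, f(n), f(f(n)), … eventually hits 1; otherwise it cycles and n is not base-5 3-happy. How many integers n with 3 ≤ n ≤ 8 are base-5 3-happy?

1

3: 3 → 27 → 9 → 65 → 35 → 9  (repeats 9)
4: 4 → 64 → 80 → 28 → 28  (repeats 28)
5: 5 → 1  (reaches 1)
6: 6 → 2 → 8 → 28 → 28  (repeats 28)
7: 7 → 9 → 65 → 35 → 9  (repeats 9)
8: 8 → 28 → 28  (repeats 28)
base-5 3-happy: 5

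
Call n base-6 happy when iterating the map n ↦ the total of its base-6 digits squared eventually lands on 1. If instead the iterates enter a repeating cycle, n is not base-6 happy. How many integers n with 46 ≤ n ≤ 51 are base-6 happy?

1

46: 46 → 18 → 9 → 10 → 17 → 29 → 41 → 26 → 20 → 13 → 5 → 25 → 17  (repeats 17)
47: 47 → 27 → 25 → 17 → 29 → 41 → 26 → 20 → 13 → 5 → 25  (repeats 25)
48: 48 → 5 → 25 → 17 → 29 → 41 → 26 → 20 → 13 → 5  (repeats 5)
49: 49 → 6 → 1  (reaches 1)
50: 50 → 9 → 10 → 17 → 29 → 41 → 26 → 20 → 13 → 5 → 25 → 17  (repeats 17)
51: 51 → 14 → 8 → 5 → 25 → 17 → 29 → 41 → 26 → 20 → 13 → 5  (repeats 5)
base-6 happy: 49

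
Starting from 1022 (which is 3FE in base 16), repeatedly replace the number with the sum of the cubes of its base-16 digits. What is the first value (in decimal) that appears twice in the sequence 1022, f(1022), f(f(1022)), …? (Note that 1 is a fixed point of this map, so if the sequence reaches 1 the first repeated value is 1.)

2729

1022 = (3,15,14)_16 → 3³ + 15³ + 14³ = 6146
6146 = (1,8,0,2)_16 → 1³ + 8³ + 0³ + 2³ = 521
521 = (2,0,9)_16 → 2³ + 0³ + 9³ = 737
737 = (2,14,1)_16 → 2³ + 14³ + 1³ = 2753
2753 = (10,12,1)_16 → 10³ + 12³ + 1³ = 2729
2729 = (10,10,9)_16 → 10³ + 10³ + 9³ = 2729  — 2729 already appeared earlier.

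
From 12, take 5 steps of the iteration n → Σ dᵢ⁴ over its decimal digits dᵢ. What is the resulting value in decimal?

8208

12 → 1⁴ + 2⁴ = 1 + 16 = 17
17 → 1⁴ + 7⁴ = 1 + 2401 = 2402
2402 → 2⁴ + 4⁴ + 0⁴ + 2⁴ = 16 + 256 + 0 + 16 = 288
288 → 2⁴ + 8⁴ + 8⁴ = 16 + 4096 + 4096 = 8208
8208 → 8⁴ + 2⁴ + 0⁴ + 8⁴ = 4096 + 16 + 0 + 4096 = 8208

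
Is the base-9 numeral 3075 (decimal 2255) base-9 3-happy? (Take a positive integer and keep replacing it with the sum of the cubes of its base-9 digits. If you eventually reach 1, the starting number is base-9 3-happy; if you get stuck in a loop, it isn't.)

not base-9 3-happy

2255 = (3,0,7,5)_9 → 3³ + 0³ + 7³ + 5³ = 495
495 = (6,1,0)_9 → 6³ + 1³ + 0³ = 217
217 = (2,6,1)_9 → 2³ + 6³ + 1³ = 225
225 = (2,7,0)_9 → 2³ + 7³ + 0³ = 351
351 = (4,3,0)_9 → 4³ + 3³ + 0³ = 91
91 = (1,1,1)_9 → 1³ + 1³ + 1³ = 3
3 = (3)_9 → 3³ = 27
27 = (3,0)_9 → 3³ + 0³ = 27  — 27 already seen; the sequence cycles without reaching 1.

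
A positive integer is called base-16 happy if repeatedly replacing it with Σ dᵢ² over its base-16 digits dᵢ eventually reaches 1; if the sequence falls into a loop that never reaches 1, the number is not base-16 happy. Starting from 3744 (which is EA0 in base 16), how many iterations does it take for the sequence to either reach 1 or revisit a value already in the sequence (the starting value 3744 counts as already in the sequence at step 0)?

3744 = (14,10,0)_16 → 14² + 10² + 0² = 296
296 = (1,2,8)_16 → 1² + 2² + 8² = 69
69 = (4,5)_16 → 4² + 5² = 41
41 = (2,9)_16 → 2² + 9² = 85
85 = (5,5)_16 → 5² + 5² = 50
50 = (3,2)_16 → 3² + 2² = 13
13 = (13)_16 → 13² = 169
169 = (10,9)_16 → 10² + 9² = 181
181 = (11,5)_16 → 11² + 5² = 146
146 = (9,2)_16 → 9² + 2² = 85  — 85 repeats.
That took 10 steps.

10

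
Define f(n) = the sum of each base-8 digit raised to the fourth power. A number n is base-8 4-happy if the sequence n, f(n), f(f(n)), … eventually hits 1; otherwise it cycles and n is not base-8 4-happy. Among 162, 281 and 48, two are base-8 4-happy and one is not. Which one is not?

162: 162 → 288 → 512 → 1  — reaches 1 (base-8 4-happy)
281: 281 → 338 → 657 → 34 → 272 → 272  — repeats 272 (not base-8 4-happy)
48: 48 → 1296 → 288 → 512 → 1  — reaches 1 (base-8 4-happy)

281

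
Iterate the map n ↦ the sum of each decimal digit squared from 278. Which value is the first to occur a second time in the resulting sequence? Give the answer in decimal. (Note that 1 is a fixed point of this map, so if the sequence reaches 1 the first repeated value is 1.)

16

278 → 2² + 7² + 8² = 117
117 → 1² + 1² + 7² = 51
51 → 5² + 1² = 26
26 → 2² + 6² = 40
40 → 4² + 0² = 16
16 → 1² + 6² = 37
37 → 3² + 7² = 58
58 → 5² + 8² = 89
89 → 8² + 9² = 145
145 → 1² + 4² + 5² = 42
42 → 4² + 2² = 20
20 → 2² + 0² = 4
4 → 4² = 16  — 16 already appeared earlier.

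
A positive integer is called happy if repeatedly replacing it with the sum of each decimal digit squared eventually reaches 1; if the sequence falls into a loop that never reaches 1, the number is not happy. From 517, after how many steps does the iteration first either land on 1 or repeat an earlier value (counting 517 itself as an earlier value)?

13

517 → 5² + 1² + 7² = 75
75 → 7² + 5² = 74
74 → 7² + 4² = 65
65 → 6² + 5² = 61
61 → 6² + 1² = 37
37 → 3² + 7² = 58
58 → 5² + 8² = 89
89 → 8² + 9² = 145
145 → 1² + 4² + 5² = 42
42 → 4² + 2² = 20
20 → 2² + 0² = 4
4 → 4² = 16
16 → 1² + 6² = 37  — 37 repeats.
That took 13 steps.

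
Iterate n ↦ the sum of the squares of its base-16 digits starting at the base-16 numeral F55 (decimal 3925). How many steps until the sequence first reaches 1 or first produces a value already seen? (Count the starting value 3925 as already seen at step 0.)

9

3925 = (15,5,5)_16 → 15² + 5² + 5² = 225 + 25 + 25 = 275
275 = (1,1,3)_16 → 1² + 1² + 3² = 1 + 1 + 9 = 11
11 = (11)_16 → 11² = 121
121 = (7,9)_16 → 7² + 9² = 49 + 81 = 130
130 = (8,2)_16 → 8² + 2² = 64 + 4 = 68
68 = (4,4)_16 → 4² + 4² = 16 + 16 = 32
32 = (2,0)_16 → 2² + 0² = 4 + 0 = 4
4 = (4)_16 → 4² = 16
16 = (1,0)_16 → 1² + 0² = 1 + 0 = 1  — reached 1.
That took 9 steps.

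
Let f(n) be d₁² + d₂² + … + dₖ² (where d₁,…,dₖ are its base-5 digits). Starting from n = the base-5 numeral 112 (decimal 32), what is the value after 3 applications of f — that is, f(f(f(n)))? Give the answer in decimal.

32 = (1,1,2)_5 → 1² + 1² + 2² = 6
6 = (1,1)_5 → 1² + 1² = 2
2 = (2)_5 → 2² = 4

4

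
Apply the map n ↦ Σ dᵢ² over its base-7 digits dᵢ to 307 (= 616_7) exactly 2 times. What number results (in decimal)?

307 = (6,1,6)_7 → 6² + 1² + 6² = 36 + 1 + 36 = 73
73 = (1,3,3)_7 → 1² + 3² + 3² = 1 + 9 + 9 = 19

19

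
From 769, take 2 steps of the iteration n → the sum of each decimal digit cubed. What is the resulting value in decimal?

769 → 7³ + 6³ + 9³ = 343 + 216 + 729 = 1288
1288 → 1³ + 2³ + 8³ + 8³ = 1 + 8 + 512 + 512 = 1033

1033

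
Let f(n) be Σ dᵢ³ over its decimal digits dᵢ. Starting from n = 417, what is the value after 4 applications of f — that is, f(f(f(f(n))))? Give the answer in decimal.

792

417 → 4³ + 1³ + 7³ = 64 + 1 + 343 = 408
408 → 4³ + 0³ + 8³ = 64 + 0 + 512 = 576
576 → 5³ + 7³ + 6³ = 125 + 343 + 216 = 684
684 → 6³ + 8³ + 4³ = 216 + 512 + 64 = 792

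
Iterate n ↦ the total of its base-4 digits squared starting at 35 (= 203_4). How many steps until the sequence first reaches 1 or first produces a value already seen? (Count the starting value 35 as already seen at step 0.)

5

35 = (2,0,3)_4 → 2² + 0² + 3² = 13
13 = (3,1)_4 → 3² + 1² = 10
10 = (2,2)_4 → 2² + 2² = 8
8 = (2,0)_4 → 2² + 0² = 4
4 = (1,0)_4 → 1² + 0² = 1  — reached 1.
That took 5 steps.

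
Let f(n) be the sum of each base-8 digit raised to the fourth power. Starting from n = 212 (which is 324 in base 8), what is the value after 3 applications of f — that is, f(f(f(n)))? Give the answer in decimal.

212 = (3,2,4)_8 → 3⁴ + 2⁴ + 4⁴ = 353
353 = (5,4,1)_8 → 5⁴ + 4⁴ + 1⁴ = 882
882 = (1,5,6,2)_8 → 1⁴ + 5⁴ + 6⁴ + 2⁴ = 1938

1938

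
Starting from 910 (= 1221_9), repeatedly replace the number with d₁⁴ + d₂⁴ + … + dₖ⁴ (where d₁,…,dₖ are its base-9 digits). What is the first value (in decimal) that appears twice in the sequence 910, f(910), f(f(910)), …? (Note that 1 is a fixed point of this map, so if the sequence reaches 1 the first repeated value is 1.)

722

910 = (1,2,2,1)_9 → 1⁴ + 2⁴ + 2⁴ + 1⁴ = 34
34 = (3,7)_9 → 3⁴ + 7⁴ = 2482
2482 = (3,3,5,7)_9 → 3⁴ + 3⁴ + 5⁴ + 7⁴ = 3188
3188 = (4,3,3,2)_9 → 4⁴ + 3⁴ + 3⁴ + 2⁴ = 434
434 = (5,3,2)_9 → 5⁴ + 3⁴ + 2⁴ = 722
722 = (8,8,2)_9 → 8⁴ + 8⁴ + 2⁴ = 8208
8208 = (1,2,2,3,0)_9 → 1⁴ + 2⁴ + 2⁴ + 3⁴ + 0⁴ = 114
114 = (1,3,6)_9 → 1⁴ + 3⁴ + 6⁴ = 1378
1378 = (1,8,0,1)_9 → 1⁴ + 8⁴ + 0⁴ + 1⁴ = 4098
4098 = (5,5,5,3)_9 → 5⁴ + 5⁴ + 5⁴ + 3⁴ = 1956
1956 = (2,6,1,3)_9 → 2⁴ + 6⁴ + 1⁴ + 3⁴ = 1394
1394 = (1,8,1,8)_9 → 1⁴ + 8⁴ + 1⁴ + 8⁴ = 8194
8194 = (1,2,2,1,4)_9 → 1⁴ + 2⁴ + 2⁴ + 1⁴ + 4⁴ = 290
290 = (3,5,2)_9 → 3⁴ + 5⁴ + 2⁴ = 722  — 722 already appeared earlier.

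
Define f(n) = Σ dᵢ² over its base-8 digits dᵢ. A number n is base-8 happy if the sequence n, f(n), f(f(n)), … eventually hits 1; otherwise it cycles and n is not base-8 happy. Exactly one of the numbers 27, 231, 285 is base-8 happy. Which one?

27: 27 → 18 → 8 → 1  — reaches 1 (base-8 happy)
231: 231 → 74 → 6 → 36 → 32 → 16 → 4 → 16  — repeats 16 (not base-8 happy)
285: 285 → 50 → 40 → 25 → 10 → 5 → 25  — repeats 25 (not base-8 happy)

27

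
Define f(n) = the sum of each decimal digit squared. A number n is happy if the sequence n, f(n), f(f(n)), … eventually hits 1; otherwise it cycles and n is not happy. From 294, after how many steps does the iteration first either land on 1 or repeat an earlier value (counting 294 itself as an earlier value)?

294 → 2² + 9² + 4² = 101
101 → 1² + 0² + 1² = 2
2 → 2² = 4
4 → 4² = 16
16 → 1² + 6² = 37
37 → 3² + 7² = 58
58 → 5² + 8² = 89
89 → 8² + 9² = 145
145 → 1² + 4² + 5² = 42
42 → 4² + 2² = 20
20 → 2² + 0² = 4  — 4 repeats.
That took 11 steps.

11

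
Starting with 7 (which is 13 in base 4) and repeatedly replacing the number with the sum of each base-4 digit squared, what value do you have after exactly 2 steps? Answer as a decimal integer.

7 = (1,3)_4 → 1² + 3² = 10
10 = (2,2)_4 → 2² + 2² = 8

8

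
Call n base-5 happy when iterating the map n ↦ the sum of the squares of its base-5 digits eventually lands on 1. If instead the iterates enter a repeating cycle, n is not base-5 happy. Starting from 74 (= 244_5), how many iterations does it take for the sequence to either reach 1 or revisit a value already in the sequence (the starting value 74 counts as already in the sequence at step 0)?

7

74 = (2,4,4)_5 → 2² + 4² + 4² = 4 + 16 + 16 = 36
36 = (1,2,1)_5 → 1² + 2² + 1² = 1 + 4 + 1 = 6
6 = (1,1)_5 → 1² + 1² = 1 + 1 = 2
2 = (2)_5 → 2² = 4
4 = (4)_5 → 4² = 16
16 = (3,1)_5 → 3² + 1² = 9 + 1 = 10
10 = (2,0)_5 → 2² + 0² = 4 + 0 = 4  — 4 repeats.
That took 7 steps.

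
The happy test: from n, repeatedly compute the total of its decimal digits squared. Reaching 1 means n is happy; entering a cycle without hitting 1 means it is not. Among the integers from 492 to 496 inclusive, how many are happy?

492: 492 → 101 → 2 → 4 → 16 → 37 → 58 → 89 → 145 → 42 → 20 → 4  (repeats 4)
493: 493 → 106 → 37 → 58 → 89 → 145 → 42 → 20 → 4 → 16 → 37  (repeats 37)
494: 494 → 113 → 11 → 2 → 4 → 16 → 37 → 58 → 89 → 145 → 42 → 20 → 4  (repeats 4)
495: 495 → 122 → 9 → 81 → 65 → 61 → 37 → 58 → 89 → 145 → 42 → 20 → 4 → 16 → 37  (repeats 37)
496: 496 → 133 → 19 → 82 → 68 → 100 → 1  (reaches 1)
happy: 496

1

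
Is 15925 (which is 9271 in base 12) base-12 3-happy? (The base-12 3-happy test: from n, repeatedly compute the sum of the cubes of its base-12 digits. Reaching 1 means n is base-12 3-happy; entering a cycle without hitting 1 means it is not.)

15925 = (9,2,7,1)_12 → 9³ + 2³ + 7³ + 1³ = 1081
1081 = (7,6,1)_12 → 7³ + 6³ + 1³ = 560
560 = (3,10,8)_12 → 3³ + 10³ + 8³ = 1539
1539 = (10,8,3)_12 → 10³ + 8³ + 3³ = 1539  — 1539 already seen; the sequence cycles without reaching 1.

not base-12 3-happy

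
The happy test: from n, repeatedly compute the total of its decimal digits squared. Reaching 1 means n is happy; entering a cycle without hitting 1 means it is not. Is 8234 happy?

8234 → 8² + 2² + 3² + 4² = 64 + 4 + 9 + 16 = 93
93 → 9² + 3² = 81 + 9 = 90
90 → 9² + 0² = 81 + 0 = 81
81 → 8² + 1² = 64 + 1 = 65
65 → 6² + 5² = 36 + 25 = 61
61 → 6² + 1² = 36 + 1 = 37
37 → 3² + 7² = 9 + 49 = 58
58 → 5² + 8² = 25 + 64 = 89
89 → 8² + 9² = 64 + 81 = 145
145 → 1² + 4² + 5² = 1 + 16 + 25 = 42
42 → 4² + 2² = 16 + 4 = 20
20 → 2² + 0² = 4 + 0 = 4
4 → 4² = 16
16 → 1² + 6² = 1 + 36 = 37  — 37 already seen; the sequence cycles without reaching 1.

not happy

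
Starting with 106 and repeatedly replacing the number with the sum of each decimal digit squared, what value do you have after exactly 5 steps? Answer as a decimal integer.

106 → 1² + 0² + 6² = 37
37 → 3² + 7² = 58
58 → 5² + 8² = 89
89 → 8² + 9² = 145
145 → 1² + 4² + 5² = 42

42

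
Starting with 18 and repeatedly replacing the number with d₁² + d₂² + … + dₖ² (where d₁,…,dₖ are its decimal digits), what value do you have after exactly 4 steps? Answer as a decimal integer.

18 → 1² + 8² = 1 + 64 = 65
65 → 6² + 5² = 36 + 25 = 61
61 → 6² + 1² = 36 + 1 = 37
37 → 3² + 7² = 9 + 49 = 58

58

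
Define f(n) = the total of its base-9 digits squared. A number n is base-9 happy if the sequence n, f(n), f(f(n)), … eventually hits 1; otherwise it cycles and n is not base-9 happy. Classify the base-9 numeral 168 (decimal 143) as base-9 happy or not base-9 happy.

143 = (1,6,8)_9 → 1² + 6² + 8² = 101
101 = (1,2,2)_9 → 1² + 2² + 2² = 9
9 = (1,0)_9 → 1² + 0² = 1  — reached 1.

base-9 happy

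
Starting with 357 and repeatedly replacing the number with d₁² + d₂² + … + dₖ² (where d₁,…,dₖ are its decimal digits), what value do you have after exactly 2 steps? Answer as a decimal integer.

357 → 3² + 5² + 7² = 9 + 25 + 49 = 83
83 → 8² + 3² = 64 + 9 = 73

73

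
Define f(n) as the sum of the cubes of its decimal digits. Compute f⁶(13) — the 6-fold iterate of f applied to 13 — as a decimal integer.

13 → 1³ + 3³ = 28
28 → 2³ + 8³ = 520
520 → 5³ + 2³ + 0³ = 133
133 → 1³ + 3³ + 3³ = 55
55 → 5³ + 5³ = 250
250 → 2³ + 5³ + 0³ = 133

133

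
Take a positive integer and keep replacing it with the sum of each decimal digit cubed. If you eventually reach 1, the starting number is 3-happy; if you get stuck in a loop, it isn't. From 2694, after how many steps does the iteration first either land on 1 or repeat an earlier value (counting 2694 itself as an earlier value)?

13

2694 → 2³ + 6³ + 9³ + 4³ = 1017
1017 → 1³ + 0³ + 1³ + 7³ = 345
345 → 3³ + 4³ + 5³ = 216
216 → 2³ + 1³ + 6³ = 225
225 → 2³ + 2³ + 5³ = 141
141 → 1³ + 4³ + 1³ = 66
66 → 6³ + 6³ = 432
432 → 4³ + 3³ + 2³ = 99
99 → 9³ + 9³ = 1458
1458 → 1³ + 4³ + 5³ + 8³ = 702
702 → 7³ + 0³ + 2³ = 351
351 → 3³ + 5³ + 1³ = 153
153 → 1³ + 5³ + 3³ = 153  — 153 repeats.
That took 13 steps.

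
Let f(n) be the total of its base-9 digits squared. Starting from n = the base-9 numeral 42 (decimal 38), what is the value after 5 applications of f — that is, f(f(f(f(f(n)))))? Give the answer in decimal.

38 = (4,2)_9 → 4² + 2² = 16 + 4 = 20
20 = (2,2)_9 → 2² + 2² = 4 + 4 = 8
8 = (8)_9 → 8² = 64
64 = (7,1)_9 → 7² + 1² = 49 + 1 = 50
50 = (5,5)_9 → 5² + 5² = 25 + 25 = 50

50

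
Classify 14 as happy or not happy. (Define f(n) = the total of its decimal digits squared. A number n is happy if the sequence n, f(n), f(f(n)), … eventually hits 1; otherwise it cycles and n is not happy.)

not happy

14 → 1² + 4² = 1 + 16 = 17
17 → 1² + 7² = 1 + 49 = 50
50 → 5² + 0² = 25 + 0 = 25
25 → 2² + 5² = 4 + 25 = 29
29 → 2² + 9² = 4 + 81 = 85
85 → 8² + 5² = 64 + 25 = 89
89 → 8² + 9² = 64 + 81 = 145
145 → 1² + 4² + 5² = 1 + 16 + 25 = 42
42 → 4² + 2² = 16 + 4 = 20
20 → 2² + 0² = 4 + 0 = 4
4 → 4² = 16
16 → 1² + 6² = 1 + 36 = 37
37 → 3² + 7² = 9 + 49 = 58
58 → 5² + 8² = 25 + 64 = 89  — 89 already seen; the sequence cycles without reaching 1.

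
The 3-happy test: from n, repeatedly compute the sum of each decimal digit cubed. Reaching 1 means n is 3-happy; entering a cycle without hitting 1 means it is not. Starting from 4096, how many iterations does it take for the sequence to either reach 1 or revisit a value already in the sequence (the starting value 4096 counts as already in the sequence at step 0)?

4

4096 → 4³ + 0³ + 9³ + 6³ = 64 + 0 + 729 + 216 = 1009
1009 → 1³ + 0³ + 0³ + 9³ = 1 + 0 + 0 + 729 = 730
730 → 7³ + 3³ + 0³ = 343 + 27 + 0 = 370
370 → 3³ + 7³ + 0³ = 27 + 343 + 0 = 370  — 370 repeats.
That took 4 steps.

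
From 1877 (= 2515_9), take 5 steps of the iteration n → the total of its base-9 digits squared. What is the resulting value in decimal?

53

1877 = (2,5,1,5)_9 → 2² + 5² + 1² + 5² = 4 + 25 + 1 + 25 = 55
55 = (6,1)_9 → 6² + 1² = 36 + 1 = 37
37 = (4,1)_9 → 4² + 1² = 16 + 1 = 17
17 = (1,8)_9 → 1² + 8² = 1 + 64 = 65
65 = (7,2)_9 → 7² + 2² = 49 + 4 = 53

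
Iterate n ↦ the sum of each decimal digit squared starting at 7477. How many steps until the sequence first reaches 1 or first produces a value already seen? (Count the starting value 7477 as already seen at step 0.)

14

7477 → 7² + 4² + 7² + 7² = 49 + 16 + 49 + 49 = 163
163 → 1² + 6² + 3² = 1 + 36 + 9 = 46
46 → 4² + 6² = 16 + 36 = 52
52 → 5² + 2² = 25 + 4 = 29
29 → 2² + 9² = 4 + 81 = 85
85 → 8² + 5² = 64 + 25 = 89
89 → 8² + 9² = 64 + 81 = 145
145 → 1² + 4² + 5² = 1 + 16 + 25 = 42
42 → 4² + 2² = 16 + 4 = 20
20 → 2² + 0² = 4 + 0 = 4
4 → 4² = 16
16 → 1² + 6² = 1 + 36 = 37
37 → 3² + 7² = 9 + 49 = 58
58 → 5² + 8² = 25 + 64 = 89  — 89 repeats.
That took 14 steps.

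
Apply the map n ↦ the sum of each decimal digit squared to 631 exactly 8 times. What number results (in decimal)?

631 → 6² + 3² + 1² = 36 + 9 + 1 = 46
46 → 4² + 6² = 16 + 36 = 52
52 → 5² + 2² = 25 + 4 = 29
29 → 2² + 9² = 4 + 81 = 85
85 → 8² + 5² = 64 + 25 = 89
89 → 8² + 9² = 64 + 81 = 145
145 → 1² + 4² + 5² = 1 + 16 + 25 = 42
42 → 4² + 2² = 16 + 4 = 20

20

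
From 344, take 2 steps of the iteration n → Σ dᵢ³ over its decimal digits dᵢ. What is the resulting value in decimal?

344 → 3³ + 4³ + 4³ = 155
155 → 1³ + 5³ + 5³ = 251

251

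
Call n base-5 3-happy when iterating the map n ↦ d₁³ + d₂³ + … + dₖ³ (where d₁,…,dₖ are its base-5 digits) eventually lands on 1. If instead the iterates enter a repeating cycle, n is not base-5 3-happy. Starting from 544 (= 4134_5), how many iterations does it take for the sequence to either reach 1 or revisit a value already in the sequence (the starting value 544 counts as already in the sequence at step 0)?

6

544 = (4,1,3,4)_5 → 4³ + 1³ + 3³ + 4³ = 64 + 1 + 27 + 64 = 156
156 = (1,1,1,1)_5 → 1³ + 1³ + 1³ + 1³ = 1 + 1 + 1 + 1 = 4
4 = (4)_5 → 4³ = 64
64 = (2,2,4)_5 → 2³ + 2³ + 4³ = 8 + 8 + 64 = 80
80 = (3,1,0)_5 → 3³ + 1³ + 0³ = 27 + 1 + 0 = 28
28 = (1,0,3)_5 → 1³ + 0³ + 3³ = 1 + 0 + 27 = 28  — 28 repeats.
That took 6 steps.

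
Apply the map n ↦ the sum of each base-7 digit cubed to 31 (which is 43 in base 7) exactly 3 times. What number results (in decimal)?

31 = (4,3)_7 → 4³ + 3³ = 91
91 = (1,6,0)_7 → 1³ + 6³ + 0³ = 217
217 = (4,3,0)_7 → 4³ + 3³ + 0³ = 91

91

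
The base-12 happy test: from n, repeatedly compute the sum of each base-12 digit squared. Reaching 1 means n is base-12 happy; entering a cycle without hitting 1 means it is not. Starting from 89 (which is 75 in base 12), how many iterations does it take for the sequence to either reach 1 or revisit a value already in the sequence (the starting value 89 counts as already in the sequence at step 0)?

5

89 = (7,5)_12 → 7² + 5² = 74
74 = (6,2)_12 → 6² + 2² = 40
40 = (3,4)_12 → 3² + 4² = 25
25 = (2,1)_12 → 2² + 1² = 5
5 = (5)_12 → 5² = 25  — 25 repeats.
That took 5 steps.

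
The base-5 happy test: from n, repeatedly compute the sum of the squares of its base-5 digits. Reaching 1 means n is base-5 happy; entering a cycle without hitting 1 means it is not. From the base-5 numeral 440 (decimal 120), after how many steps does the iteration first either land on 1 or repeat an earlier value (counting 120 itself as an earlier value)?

120 = (4,4,0)_5 → 32
32 = (1,1,2)_5 → 6
6 = (1,1)_5 → 2
2 = (2)_5 → 4
4 = (4)_5 → 16
16 = (3,1)_5 → 10
10 = (2,0)_5 → 4  — 4 repeats.
That took 7 steps.

7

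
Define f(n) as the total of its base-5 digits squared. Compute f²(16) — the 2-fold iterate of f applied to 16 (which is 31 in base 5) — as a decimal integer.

16 = (3,1)_5 → 3² + 1² = 10
10 = (2,0)_5 → 2² + 0² = 4

4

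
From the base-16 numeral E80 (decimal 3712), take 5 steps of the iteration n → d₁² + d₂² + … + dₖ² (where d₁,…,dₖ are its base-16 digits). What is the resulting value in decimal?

16

3712 = (14,8,0)_16 → 260
260 = (1,0,4)_16 → 17
17 = (1,1)_16 → 2
2 = (2)_16 → 4
4 = (4)_16 → 16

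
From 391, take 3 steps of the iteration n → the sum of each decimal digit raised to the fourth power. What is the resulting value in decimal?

391 → 3⁴ + 9⁴ + 1⁴ = 6643
6643 → 6⁴ + 6⁴ + 4⁴ + 3⁴ = 2929
2929 → 2⁴ + 9⁴ + 2⁴ + 9⁴ = 13154

13154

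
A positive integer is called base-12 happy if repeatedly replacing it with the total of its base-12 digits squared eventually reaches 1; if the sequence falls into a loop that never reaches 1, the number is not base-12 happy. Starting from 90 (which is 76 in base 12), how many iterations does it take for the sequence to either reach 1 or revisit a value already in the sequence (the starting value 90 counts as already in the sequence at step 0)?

90 = (7,6)_12 → 7² + 6² = 49 + 36 = 85
85 = (7,1)_12 → 7² + 1² = 49 + 1 = 50
50 = (4,2)_12 → 4² + 2² = 16 + 4 = 20
20 = (1,8)_12 → 1² + 8² = 1 + 64 = 65
65 = (5,5)_12 → 5² + 5² = 25 + 25 = 50  — 50 repeats.
That took 5 steps.

5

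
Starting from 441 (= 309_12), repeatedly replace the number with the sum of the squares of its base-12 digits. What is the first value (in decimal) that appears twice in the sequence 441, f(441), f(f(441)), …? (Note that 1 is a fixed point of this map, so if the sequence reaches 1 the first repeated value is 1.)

441 = (3,0,9)_12 → 3² + 0² + 9² = 90
90 = (7,6)_12 → 7² + 6² = 85
85 = (7,1)_12 → 7² + 1² = 50
50 = (4,2)_12 → 4² + 2² = 20
20 = (1,8)_12 → 1² + 8² = 65
65 = (5,5)_12 → 5² + 5² = 50  — 50 already appeared earlier.

50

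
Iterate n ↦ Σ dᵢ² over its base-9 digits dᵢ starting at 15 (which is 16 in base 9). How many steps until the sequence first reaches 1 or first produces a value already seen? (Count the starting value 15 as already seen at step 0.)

15 = (1,6)_9 → 1² + 6² = 1 + 36 = 37
37 = (4,1)_9 → 4² + 1² = 16 + 1 = 17
17 = (1,8)_9 → 1² + 8² = 1 + 64 = 65
65 = (7,2)_9 → 7² + 2² = 49 + 4 = 53
53 = (5,8)_9 → 5² + 8² = 25 + 64 = 89
89 = (1,0,8)_9 → 1² + 0² + 8² = 1 + 0 + 64 = 65  — 65 repeats.
That took 6 steps.

6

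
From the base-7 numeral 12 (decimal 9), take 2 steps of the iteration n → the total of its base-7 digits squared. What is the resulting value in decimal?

9 = (1,2)_7 → 1² + 2² = 1 + 4 = 5
5 = (5)_7 → 5² = 25

25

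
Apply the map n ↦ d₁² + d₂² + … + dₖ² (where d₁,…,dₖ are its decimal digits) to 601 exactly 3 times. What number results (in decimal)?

601 → 6² + 0² + 1² = 37
37 → 3² + 7² = 58
58 → 5² + 8² = 89

89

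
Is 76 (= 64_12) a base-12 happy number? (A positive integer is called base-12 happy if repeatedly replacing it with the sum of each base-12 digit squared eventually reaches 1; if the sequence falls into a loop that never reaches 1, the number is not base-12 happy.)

76 = (6,4)_12 → 6² + 4² = 52
52 = (4,4)_12 → 4² + 4² = 32
32 = (2,8)_12 → 2² + 8² = 68
68 = (5,8)_12 → 5² + 8² = 89
89 = (7,5)_12 → 7² + 5² = 74
74 = (6,2)_12 → 6² + 2² = 40
40 = (3,4)_12 → 3² + 4² = 25
25 = (2,1)_12 → 2² + 1² = 5
5 = (5)_12 → 5² = 25  — 25 already seen; the sequence cycles without reaching 1.

not base-12 happy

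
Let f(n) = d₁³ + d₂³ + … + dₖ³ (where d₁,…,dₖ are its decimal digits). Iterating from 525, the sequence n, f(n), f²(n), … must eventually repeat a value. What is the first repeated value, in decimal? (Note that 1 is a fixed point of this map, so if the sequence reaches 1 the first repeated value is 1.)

153

525 → 258
258 → 645
645 → 405
405 → 189
189 → 1242
1242 → 81
81 → 513
513 → 153
153 → 153  — 153 already appeared earlier.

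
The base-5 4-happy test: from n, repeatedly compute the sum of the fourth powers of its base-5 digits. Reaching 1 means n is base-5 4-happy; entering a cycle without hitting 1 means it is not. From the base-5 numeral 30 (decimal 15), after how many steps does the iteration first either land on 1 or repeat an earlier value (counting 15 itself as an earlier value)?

9

15 = (3,0)_5 → 3⁴ + 0⁴ = 81
81 = (3,1,1)_5 → 3⁴ + 1⁴ + 1⁴ = 83
83 = (3,1,3)_5 → 3⁴ + 1⁴ + 3⁴ = 163
163 = (1,1,2,3)_5 → 1⁴ + 1⁴ + 2⁴ + 3⁴ = 99
99 = (3,4,4)_5 → 3⁴ + 4⁴ + 4⁴ = 593
593 = (4,3,3,3)_5 → 4⁴ + 3⁴ + 3⁴ + 3⁴ = 499
499 = (3,4,4,4)_5 → 3⁴ + 4⁴ + 4⁴ + 4⁴ = 849
849 = (1,1,3,4,4)_5 → 1⁴ + 1⁴ + 3⁴ + 4⁴ + 4⁴ = 595
595 = (4,3,4,0)_5 → 4⁴ + 3⁴ + 4⁴ + 0⁴ = 593  — 593 repeats.
That took 9 steps.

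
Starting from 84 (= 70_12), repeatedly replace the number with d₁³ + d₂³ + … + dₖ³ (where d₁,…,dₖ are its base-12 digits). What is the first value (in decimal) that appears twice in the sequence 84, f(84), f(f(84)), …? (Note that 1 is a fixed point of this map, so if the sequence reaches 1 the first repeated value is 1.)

343

84 = (7,0)_12 → 7³ + 0³ = 343 + 0 = 343
343 = (2,4,7)_12 → 2³ + 4³ + 7³ = 8 + 64 + 343 = 415
415 = (2,10,7)_12 → 2³ + 10³ + 7³ = 8 + 1000 + 343 = 1351
1351 = (9,4,7)_12 → 9³ + 4³ + 7³ = 729 + 64 + 343 = 1136
1136 = (7,10,8)_12 → 7³ + 10³ + 8³ = 343 + 1000 + 512 = 1855
1855 = (1,0,10,7)_12 → 1³ + 0³ + 10³ + 7³ = 1 + 0 + 1000 + 343 = 1344
1344 = (9,4,0)_12 → 9³ + 4³ + 0³ = 729 + 64 + 0 = 793
793 = (5,6,1)_12 → 5³ + 6³ + 1³ = 125 + 216 + 1 = 342
342 = (2,4,6)_12 → 2³ + 4³ + 6³ = 8 + 64 + 216 = 288
288 = (2,0,0)_12 → 2³ + 0³ + 0³ = 8 + 0 + 0 = 8
8 = (8)_12 → 8³ = 512
512 = (3,6,8)_12 → 3³ + 6³ + 8³ = 27 + 216 + 512 = 755
755 = (5,2,11)_12 → 5³ + 2³ + 11³ = 125 + 8 + 1331 = 1464
1464 = (10,2,0)_12 → 10³ + 2³ + 0³ = 1000 + 8 + 0 = 1008
1008 = (7,0,0)_12 → 7³ + 0³ + 0³ = 343 + 0 + 0 = 343  — 343 already appeared earlier.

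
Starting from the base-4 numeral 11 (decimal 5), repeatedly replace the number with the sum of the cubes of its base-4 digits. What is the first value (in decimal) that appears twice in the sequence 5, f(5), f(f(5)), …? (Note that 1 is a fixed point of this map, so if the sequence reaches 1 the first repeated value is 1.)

8

5 = (1,1)_4 → 1³ + 1³ = 1 + 1 = 2
2 = (2)_4 → 2³ = 8
8 = (2,0)_4 → 2³ + 0³ = 8 + 0 = 8  — 8 already appeared earlier.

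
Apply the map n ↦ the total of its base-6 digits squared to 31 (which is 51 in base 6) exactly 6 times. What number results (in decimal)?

17

31 = (5,1)_6 → 5² + 1² = 26
26 = (4,2)_6 → 4² + 2² = 20
20 = (3,2)_6 → 3² + 2² = 13
13 = (2,1)_6 → 2² + 1² = 5
5 = (5)_6 → 5² = 25
25 = (4,1)_6 → 4² + 1² = 17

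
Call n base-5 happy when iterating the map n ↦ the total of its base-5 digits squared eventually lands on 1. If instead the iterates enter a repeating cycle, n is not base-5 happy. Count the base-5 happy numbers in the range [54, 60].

1

54: 54 → 20 → 16 → 10 → 4 → 16  — not base-5 happy
55: 55 → 5 → 1  — base-5 happy
56: 56 → 6 → 2 → 4 → 16 → 10 → 4  — not base-5 happy
57: 57 → 9 → 17 → 13 → 13  — not base-5 happy
58: 58 → 14 → 20 → 16 → 10 → 4 → 16  — not base-5 happy
59: 59 → 21 → 17 → 13 → 13  — not base-5 happy
60: 60 → 8 → 10 → 4 → 16 → 10  — not base-5 happy
base-5 happy: 55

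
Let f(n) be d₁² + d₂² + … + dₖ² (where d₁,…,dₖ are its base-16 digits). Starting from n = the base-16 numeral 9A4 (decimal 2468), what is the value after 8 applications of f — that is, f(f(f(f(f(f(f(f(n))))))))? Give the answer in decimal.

169

2468 = (9,10,4)_16 → 9² + 10² + 4² = 81 + 100 + 16 = 197
197 = (12,5)_16 → 12² + 5² = 144 + 25 = 169
169 = (10,9)_16 → 10² + 9² = 100 + 81 = 181
181 = (11,5)_16 → 11² + 5² = 121 + 25 = 146
146 = (9,2)_16 → 9² + 2² = 81 + 4 = 85
85 = (5,5)_16 → 5² + 5² = 25 + 25 = 50
50 = (3,2)_16 → 3² + 2² = 9 + 4 = 13
13 = (13)_16 → 13² = 169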